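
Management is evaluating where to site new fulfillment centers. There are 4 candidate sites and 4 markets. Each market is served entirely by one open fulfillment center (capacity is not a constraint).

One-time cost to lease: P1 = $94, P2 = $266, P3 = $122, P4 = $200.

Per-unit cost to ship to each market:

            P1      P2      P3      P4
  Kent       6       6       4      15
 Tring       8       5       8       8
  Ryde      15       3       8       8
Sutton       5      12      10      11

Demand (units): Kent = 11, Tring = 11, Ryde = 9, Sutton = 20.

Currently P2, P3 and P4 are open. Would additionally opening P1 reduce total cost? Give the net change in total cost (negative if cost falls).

Yes — net change −6 (cost falls by 6).

Current service cost with {P2, P3, P4}: 326.
Adding P1: each market re-picks its cheapest; new service cost 226, saving 100.
Extra fixed cost: 94. Net change = 94 − 100 = -6.
(Totals: 914 → 908.)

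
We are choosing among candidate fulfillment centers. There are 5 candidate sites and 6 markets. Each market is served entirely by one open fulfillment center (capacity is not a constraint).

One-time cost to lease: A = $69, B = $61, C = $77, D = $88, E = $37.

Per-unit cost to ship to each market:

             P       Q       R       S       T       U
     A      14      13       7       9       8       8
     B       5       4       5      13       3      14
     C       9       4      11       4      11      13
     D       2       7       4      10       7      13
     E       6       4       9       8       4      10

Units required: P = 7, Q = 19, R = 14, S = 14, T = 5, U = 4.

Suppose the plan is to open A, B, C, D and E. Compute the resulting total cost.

Each market is assigned to its cheapest site among the open ones.
{A, B, C, D, E}: P→D 2·7=14, Q→B 4·19=76, R→D 4·14=56, S→C 4·14=56, T→B 3·5=15, U→A 8·4=32. Service 249; fixed 332; total 581.

Total cost: 581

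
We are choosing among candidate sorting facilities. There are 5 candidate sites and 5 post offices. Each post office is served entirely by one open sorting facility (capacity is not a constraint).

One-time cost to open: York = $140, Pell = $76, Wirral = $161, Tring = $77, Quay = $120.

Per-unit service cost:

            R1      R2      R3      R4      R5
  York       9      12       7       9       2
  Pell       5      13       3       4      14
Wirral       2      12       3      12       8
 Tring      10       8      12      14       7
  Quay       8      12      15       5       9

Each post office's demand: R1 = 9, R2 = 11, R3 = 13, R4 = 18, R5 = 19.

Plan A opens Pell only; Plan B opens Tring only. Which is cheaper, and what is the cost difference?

Plan A: {Pell}: R1→Pell 5·9=45, R2→Pell 13·11=143, R3→Pell 3·13=39, R4→Pell 4·18=72, R5→Pell 14·19=266. Service 565; fixed 76; total 641.
Plan B: {Tring}: R1→Tring 10·9=90, R2→Tring 8·11=88, R3→Tring 12·13=156, R4→Tring 14·18=252, R5→Tring 7·19=133. Service 719; fixed 77; total 796.
Difference: |641 − 796| = 155.

Plan A is cheaper by 155.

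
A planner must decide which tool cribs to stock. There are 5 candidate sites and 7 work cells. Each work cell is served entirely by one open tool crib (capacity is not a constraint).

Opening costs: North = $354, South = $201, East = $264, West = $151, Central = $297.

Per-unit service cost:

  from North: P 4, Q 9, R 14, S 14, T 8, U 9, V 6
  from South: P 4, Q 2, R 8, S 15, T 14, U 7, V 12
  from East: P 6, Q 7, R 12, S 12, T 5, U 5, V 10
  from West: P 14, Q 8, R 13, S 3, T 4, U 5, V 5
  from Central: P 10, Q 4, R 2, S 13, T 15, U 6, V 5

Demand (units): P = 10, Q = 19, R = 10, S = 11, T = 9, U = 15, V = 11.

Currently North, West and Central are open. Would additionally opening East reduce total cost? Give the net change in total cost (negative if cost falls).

No — net change +264 (cost rises by 264).

Current service cost with {North, West, Central}: 335.
Adding East: each work cell re-picks its cheapest; new service cost 335, saving 0.
Extra fixed cost: 264. Net change = 264 − 0 = 264.
(Totals: 1137 → 1401.)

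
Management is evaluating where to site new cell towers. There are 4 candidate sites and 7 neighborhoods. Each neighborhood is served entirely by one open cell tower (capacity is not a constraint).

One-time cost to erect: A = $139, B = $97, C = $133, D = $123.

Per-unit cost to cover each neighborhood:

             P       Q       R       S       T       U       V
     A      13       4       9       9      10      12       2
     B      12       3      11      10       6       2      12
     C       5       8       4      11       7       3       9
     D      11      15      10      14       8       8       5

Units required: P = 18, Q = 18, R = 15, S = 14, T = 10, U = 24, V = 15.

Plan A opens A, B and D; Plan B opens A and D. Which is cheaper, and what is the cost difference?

Plan A is cheaper by 85.

Plan A: {A, B, D}: P→D 11·18=198, Q→B 3·18=54, R→A 9·15=135, S→A 9·14=126, T→B 6·10=60, U→B 2·24=48, V→A 2·15=30. Service 651; fixed 359; total 1010.
Plan B: {A, D}: P→D 11·18=198, Q→A 4·18=72, R→A 9·15=135, S→A 9·14=126, T→D 8·10=80, U→D 8·24=192, V→A 2·15=30. Service 833; fixed 262; total 1095.
Difference: |1010 − 1095| = 85.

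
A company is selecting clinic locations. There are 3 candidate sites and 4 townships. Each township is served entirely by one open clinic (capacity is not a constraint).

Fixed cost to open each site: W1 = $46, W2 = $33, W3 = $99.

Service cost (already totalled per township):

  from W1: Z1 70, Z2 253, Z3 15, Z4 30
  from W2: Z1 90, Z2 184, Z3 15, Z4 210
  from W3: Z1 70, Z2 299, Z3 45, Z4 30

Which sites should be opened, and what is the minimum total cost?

For any fixed open set, each township goes to its cheapest open site; total = fixed + service.
{W1, W2}: Z1→W1 70, Z2→W2 184, Z3→W1 15, Z4→W1 30. Service 299; fixed 79; total 378.
{W1}: service 368 + fixed 46 = 414
{W2, W3}: service 299 + fixed 132 = 431
{W1, W2, W3}: Z1→W1 70, Z2→W2 184, Z3→W1 15, Z4→W1 30. Service 299; fixed 178; total 477.
No other subset beats 378.

Open W1 and W2; minimum total cost 378.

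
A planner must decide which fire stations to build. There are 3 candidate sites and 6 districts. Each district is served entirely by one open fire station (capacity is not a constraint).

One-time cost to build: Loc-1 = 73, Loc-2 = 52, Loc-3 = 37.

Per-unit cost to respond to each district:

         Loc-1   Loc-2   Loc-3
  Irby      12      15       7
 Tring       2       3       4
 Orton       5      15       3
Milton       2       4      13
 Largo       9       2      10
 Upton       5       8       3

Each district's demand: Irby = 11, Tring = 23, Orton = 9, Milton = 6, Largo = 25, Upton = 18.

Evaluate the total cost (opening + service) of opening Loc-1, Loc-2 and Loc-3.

Total cost: 428

Each district is assigned to its cheapest site among the open ones.
{Loc-1, Loc-2, Loc-3}: Irby→Loc-3 7·11=77, Tring→Loc-1 2·23=46, Orton→Loc-3 3·9=27, Milton→Loc-1 2·6=12, Largo→Loc-2 2·25=50, Upton→Loc-3 3·18=54. Service 266; fixed 162; total 428.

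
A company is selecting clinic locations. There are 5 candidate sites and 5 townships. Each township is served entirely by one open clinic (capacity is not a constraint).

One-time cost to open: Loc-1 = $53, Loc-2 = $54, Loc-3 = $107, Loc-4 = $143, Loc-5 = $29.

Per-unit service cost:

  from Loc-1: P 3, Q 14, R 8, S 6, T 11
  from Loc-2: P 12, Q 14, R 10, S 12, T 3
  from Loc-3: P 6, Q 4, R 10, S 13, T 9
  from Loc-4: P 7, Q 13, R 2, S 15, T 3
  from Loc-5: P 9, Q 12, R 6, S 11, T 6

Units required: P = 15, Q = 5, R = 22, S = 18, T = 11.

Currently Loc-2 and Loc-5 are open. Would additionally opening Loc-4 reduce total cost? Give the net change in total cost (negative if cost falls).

Current service cost with {Loc-2, Loc-5}: 558.
Adding Loc-4: each township re-picks its cheapest; new service cost 440, saving 118.
Extra fixed cost: 143. Net change = 143 − 118 = 25.
(Totals: 641 → 666.)

No — net change +25 (cost rises by 25).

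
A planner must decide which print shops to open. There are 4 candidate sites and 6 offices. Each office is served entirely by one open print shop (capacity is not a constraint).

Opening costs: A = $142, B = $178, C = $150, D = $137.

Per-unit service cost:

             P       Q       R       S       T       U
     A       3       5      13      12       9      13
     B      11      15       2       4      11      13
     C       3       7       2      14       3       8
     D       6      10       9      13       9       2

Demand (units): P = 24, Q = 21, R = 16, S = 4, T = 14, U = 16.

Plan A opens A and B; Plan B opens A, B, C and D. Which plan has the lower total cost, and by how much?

Plan A: {A, B}: P→A 3·24=72, Q→A 5·21=105, R→B 2·16=32, S→B 4·4=16, T→A 9·14=126, U→A 13·16=208. Service 559; fixed 320; total 879.
Plan B: {A, B, C, D}: P→A 3·24=72, Q→A 5·21=105, R→B 2·16=32, S→B 4·4=16, T→C 3·14=42, U→D 2·16=32. Service 299; fixed 607; total 906.
Difference: |879 − 906| = 27.

Plan A is cheaper by 27.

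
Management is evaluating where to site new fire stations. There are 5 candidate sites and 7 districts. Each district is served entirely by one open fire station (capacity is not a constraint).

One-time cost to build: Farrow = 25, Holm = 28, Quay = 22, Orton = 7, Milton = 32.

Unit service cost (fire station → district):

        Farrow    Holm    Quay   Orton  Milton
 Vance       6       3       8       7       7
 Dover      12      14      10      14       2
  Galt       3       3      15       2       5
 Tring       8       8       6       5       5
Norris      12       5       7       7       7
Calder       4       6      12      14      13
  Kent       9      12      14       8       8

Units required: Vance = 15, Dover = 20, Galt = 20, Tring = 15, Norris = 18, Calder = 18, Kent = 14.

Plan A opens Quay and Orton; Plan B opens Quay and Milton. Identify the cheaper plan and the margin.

Plan B is cheaper by 75.

Plan A: {Quay, Orton}: Vance→Orton 7·15=105, Dover→Quay 10·20=200, Galt→Orton 2·20=40, Tring→Orton 5·15=75, Norris→Quay 7·18=126, Calder→Quay 12·18=216, Kent→Orton 8·14=112. Service 874; fixed 29; total 903.
Plan B: {Quay, Milton}: Vance→Milton 7·15=105, Dover→Milton 2·20=40, Galt→Milton 5·20=100, Tring→Milton 5·15=75, Norris→Quay 7·18=126, Calder→Quay 12·18=216, Kent→Milton 8·14=112. Service 774; fixed 54; total 828.
Difference: |903 − 828| = 75.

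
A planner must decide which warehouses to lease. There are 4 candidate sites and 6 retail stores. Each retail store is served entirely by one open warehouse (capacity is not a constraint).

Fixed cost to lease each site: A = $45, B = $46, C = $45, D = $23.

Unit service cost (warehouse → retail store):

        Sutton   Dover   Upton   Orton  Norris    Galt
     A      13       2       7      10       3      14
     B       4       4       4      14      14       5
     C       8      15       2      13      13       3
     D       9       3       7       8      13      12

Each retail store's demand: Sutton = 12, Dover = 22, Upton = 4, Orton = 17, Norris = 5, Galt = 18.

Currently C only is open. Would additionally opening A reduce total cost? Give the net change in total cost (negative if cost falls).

Current service cost with {C}: 774.
Adding A: each retail store re-picks its cheapest; new service cost 387, saving 387.
Extra fixed cost: 45. Net change = 45 − 387 = -342.
(Totals: 819 → 477.)

Yes — net change −342 (cost falls by 342).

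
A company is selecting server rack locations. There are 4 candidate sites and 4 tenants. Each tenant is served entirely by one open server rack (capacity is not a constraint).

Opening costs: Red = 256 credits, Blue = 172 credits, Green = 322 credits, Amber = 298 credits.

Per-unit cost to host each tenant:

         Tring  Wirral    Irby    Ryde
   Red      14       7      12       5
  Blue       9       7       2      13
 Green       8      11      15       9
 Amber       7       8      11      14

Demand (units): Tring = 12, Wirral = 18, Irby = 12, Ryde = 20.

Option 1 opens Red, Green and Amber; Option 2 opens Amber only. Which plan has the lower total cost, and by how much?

Option 1: {Red, Green, Amber}: Tring→Amber 7·12=84, Wirral→Red 7·18=126, Irby→Amber 11·12=132, Ryde→Red 5·20=100. Service 442; fixed 876; total 1318.
Option 2: {Amber}: Tring→Amber 7·12=84, Wirral→Amber 8·18=144, Irby→Amber 11·12=132, Ryde→Amber 14·20=280. Service 640; fixed 298; total 938.
Difference: |1318 − 938| = 380.

Option 2 is cheaper by 380.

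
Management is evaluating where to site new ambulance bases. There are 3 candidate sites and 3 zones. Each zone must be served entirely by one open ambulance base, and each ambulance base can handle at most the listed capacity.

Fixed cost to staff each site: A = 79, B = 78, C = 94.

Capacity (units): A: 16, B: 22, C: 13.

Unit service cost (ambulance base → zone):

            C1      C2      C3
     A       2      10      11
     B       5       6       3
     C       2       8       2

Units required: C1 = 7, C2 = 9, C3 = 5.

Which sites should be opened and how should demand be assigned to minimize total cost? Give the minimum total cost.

Minimum total cost: 182

Open {B}: C1→B 5·7=35, C2→B 6·9=54, C3→B 3·5=15.
Loads: B carries 21/22. Service 104; fixed 78; total 182.
Next best feasible plan costs 240.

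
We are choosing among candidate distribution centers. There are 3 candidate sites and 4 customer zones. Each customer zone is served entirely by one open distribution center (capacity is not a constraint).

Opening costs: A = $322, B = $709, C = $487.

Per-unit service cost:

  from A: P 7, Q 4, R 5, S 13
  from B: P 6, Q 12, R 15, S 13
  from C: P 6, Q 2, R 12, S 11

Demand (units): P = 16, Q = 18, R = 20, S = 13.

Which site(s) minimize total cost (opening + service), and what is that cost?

For any fixed open set, each customer zone goes to its cheapest open site; total = fixed + service.
{A}: P→A 7·16=112, Q→A 4·18=72, R→A 5·20=100, S→A 13·13=169. Service 453; fixed 322; total 775.
{C}: P→C 6·16=96, Q→C 2·18=36, R→C 12·20=240, S→C 11·13=143. Service 515; fixed 487; total 1002.
{A, C}: service 375 + fixed 809 = 1184
{A, B, C}: service 375 + fixed 1518 = 1893
No other subset beats 775.

Open A only; minimum total cost 775.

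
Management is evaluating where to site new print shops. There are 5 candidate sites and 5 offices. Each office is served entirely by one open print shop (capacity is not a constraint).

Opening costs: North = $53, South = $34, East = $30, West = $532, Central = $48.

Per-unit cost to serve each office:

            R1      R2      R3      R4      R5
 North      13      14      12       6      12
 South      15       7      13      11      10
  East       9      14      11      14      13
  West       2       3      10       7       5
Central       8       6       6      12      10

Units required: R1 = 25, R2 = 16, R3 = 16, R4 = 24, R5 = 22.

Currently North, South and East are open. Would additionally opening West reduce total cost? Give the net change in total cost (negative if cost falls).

Current service cost with {North, South, East}: 877.
Adding West: each office re-picks its cheapest; new service cost 512, saving 365.
Extra fixed cost: 532. Net change = 532 − 365 = 167.
(Totals: 994 → 1161.)

No — net change +167 (cost rises by 167).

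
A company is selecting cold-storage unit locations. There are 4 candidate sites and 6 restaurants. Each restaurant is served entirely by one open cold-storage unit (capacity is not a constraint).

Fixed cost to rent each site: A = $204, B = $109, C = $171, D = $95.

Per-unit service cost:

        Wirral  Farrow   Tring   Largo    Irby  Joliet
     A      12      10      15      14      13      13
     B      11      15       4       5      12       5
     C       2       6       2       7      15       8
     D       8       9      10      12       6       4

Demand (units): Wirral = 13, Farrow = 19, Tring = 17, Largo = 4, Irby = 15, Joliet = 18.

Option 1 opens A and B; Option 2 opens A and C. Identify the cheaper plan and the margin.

Option 2 is cheaper by 88.

Option 1: {A, B}: Wirral→B 11·13=143, Farrow→A 10·19=190, Tring→B 4·17=68, Largo→B 5·4=20, Irby→B 12·15=180, Joliet→B 5·18=90. Service 691; fixed 313; total 1004.
Option 2: {A, C}: Wirral→C 2·13=26, Farrow→C 6·19=114, Tring→C 2·17=34, Largo→C 7·4=28, Irby→A 13·15=195, Joliet→C 8·18=144. Service 541; fixed 375; total 916.
Difference: |1004 − 916| = 88.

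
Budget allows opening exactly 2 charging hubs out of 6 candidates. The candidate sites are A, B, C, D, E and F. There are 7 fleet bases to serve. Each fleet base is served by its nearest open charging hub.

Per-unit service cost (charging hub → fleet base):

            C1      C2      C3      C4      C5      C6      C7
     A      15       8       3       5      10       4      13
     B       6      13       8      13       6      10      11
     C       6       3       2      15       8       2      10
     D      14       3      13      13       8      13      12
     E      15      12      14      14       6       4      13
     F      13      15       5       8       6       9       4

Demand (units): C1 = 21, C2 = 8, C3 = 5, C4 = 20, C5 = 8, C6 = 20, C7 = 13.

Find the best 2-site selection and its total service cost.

Choose C and F; total service cost 460.

With exactly 2 open, each fleet base uses its cheapest among the chosen.
{C, F}: C1→C 6·21=126, C2→C 3·8=24, C3→C 2·5=10, C4→F 8·20=160, C5→F 6·8=48, C6→C 2·20=40, C7→F 4·13=52. Service cost 460.
{A, C}: service cost 494
{A, B}: service cost 576
Among all 15 size-2 choices, {C, F} is lowest.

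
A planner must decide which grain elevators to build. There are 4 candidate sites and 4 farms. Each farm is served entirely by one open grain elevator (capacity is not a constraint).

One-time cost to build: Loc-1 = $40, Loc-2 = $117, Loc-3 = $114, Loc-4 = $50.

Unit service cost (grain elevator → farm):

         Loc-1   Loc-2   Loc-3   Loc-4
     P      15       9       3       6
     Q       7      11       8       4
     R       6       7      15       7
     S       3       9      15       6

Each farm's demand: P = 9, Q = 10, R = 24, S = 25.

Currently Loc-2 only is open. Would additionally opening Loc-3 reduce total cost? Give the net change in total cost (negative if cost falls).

No — net change +30 (cost rises by 30).

Current service cost with {Loc-2}: 584.
Adding Loc-3: each farm re-picks its cheapest; new service cost 500, saving 84.
Extra fixed cost: 114. Net change = 114 − 84 = 30.
(Totals: 701 → 731.)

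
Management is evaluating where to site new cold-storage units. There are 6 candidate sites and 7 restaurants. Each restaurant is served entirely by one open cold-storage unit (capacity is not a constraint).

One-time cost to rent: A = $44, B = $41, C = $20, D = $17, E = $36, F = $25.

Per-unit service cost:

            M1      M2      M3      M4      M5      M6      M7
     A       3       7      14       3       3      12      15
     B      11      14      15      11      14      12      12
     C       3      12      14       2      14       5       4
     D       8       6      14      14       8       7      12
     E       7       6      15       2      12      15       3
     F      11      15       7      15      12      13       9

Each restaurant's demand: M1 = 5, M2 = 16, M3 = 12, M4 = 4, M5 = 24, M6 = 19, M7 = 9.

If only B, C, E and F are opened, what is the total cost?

Each restaurant is assigned to its cheapest site among the open ones.
{B, C, E, F}: M1→C 3·5=15, M2→E 6·16=96, M3→F 7·12=84, M4→C 2·4=8, M5→E 12·24=288, M6→C 5·19=95, M7→E 3·9=27. Service 613; fixed 122; total 735.

Total cost: 735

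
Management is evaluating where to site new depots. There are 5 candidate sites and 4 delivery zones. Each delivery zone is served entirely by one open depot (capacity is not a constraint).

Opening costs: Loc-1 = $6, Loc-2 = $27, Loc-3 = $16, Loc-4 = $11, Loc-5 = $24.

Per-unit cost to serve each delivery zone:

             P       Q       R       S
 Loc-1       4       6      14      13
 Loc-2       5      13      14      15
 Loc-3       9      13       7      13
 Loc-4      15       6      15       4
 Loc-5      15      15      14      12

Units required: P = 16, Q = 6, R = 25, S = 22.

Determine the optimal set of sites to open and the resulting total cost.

For any fixed open set, each delivery zone goes to its cheapest open site; total = fixed + service.
{Loc-1, Loc-3, Loc-4}: P→Loc-1 4·16=64, Q→Loc-1 6·6=36, R→Loc-3 7·25=175, S→Loc-4 4·22=88. Service 363; fixed 33; total 396.
{Loc-1, Loc-3, Loc-4, Loc-5}: service 363 + fixed 57 = 420
{Loc-1, Loc-2, Loc-3, Loc-4}: P→Loc-1 4·16=64, Q→Loc-1 6·6=36, R→Loc-3 7·25=175, S→Loc-4 4·22=88. Service 363; fixed 60; total 423.
{Loc-1, Loc-2, Loc-3, Loc-4, Loc-5}: service 363 + fixed 84 = 447
No other subset beats 396.

Open Loc-1, Loc-3 and Loc-4; minimum total cost 396.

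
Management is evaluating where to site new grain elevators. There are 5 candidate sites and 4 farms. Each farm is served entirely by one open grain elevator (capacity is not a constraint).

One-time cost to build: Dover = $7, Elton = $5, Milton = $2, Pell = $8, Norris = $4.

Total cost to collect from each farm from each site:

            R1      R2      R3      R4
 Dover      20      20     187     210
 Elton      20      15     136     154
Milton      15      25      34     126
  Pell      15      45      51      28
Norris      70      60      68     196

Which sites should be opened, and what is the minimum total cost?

For any fixed open set, each farm goes to its cheapest open site; total = fixed + service.
{Elton, Milton, Pell}: R1→Milton 15, R2→Elton 15, R3→Milton 34, R4→Pell 28. Service 92; fixed 15; total 107.
{Elton, Milton, Pell, Norris}: R1→Milton 15, R2→Elton 15, R3→Milton 34, R4→Pell 28. Service 92; fixed 19; total 111.
{Milton, Pell}: R1→Milton 15, R2→Milton 25, R3→Milton 34, R4→Pell 28. Service 102; fixed 10; total 112.
{Dover, Elton, Milton, Pell, Norris}: R1→Milton 15, R2→Elton 15, R3→Milton 34, R4→Pell 28. Service 92; fixed 26; total 118.
No other subset beats 107.

Open Elton, Milton and Pell; minimum total cost 107.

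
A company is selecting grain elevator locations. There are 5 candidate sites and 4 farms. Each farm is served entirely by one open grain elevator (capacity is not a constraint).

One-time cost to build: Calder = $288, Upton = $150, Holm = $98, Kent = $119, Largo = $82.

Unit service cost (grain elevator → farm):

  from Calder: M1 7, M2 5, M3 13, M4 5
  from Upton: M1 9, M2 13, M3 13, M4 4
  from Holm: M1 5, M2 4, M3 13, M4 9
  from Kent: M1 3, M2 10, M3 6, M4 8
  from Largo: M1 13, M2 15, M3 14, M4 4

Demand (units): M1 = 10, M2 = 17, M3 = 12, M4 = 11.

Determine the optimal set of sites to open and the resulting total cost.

For any fixed open set, each farm goes to its cheapest open site; total = fixed + service.
{Holm}: M1→Holm 5·10=50, M2→Holm 4·17=68, M3→Holm 13·12=156, M4→Holm 9·11=99. Service 373; fixed 98; total 471.
{Holm, Kent}: M1→Kent 3·10=30, M2→Holm 4·17=68, M3→Kent 6·12=72, M4→Kent 8·11=88. Service 258; fixed 217; total 475.
{Kent}: service 360 + fixed 119 = 479
{Calder, Upton, Holm, Kent, Largo}: service 214 + fixed 737 = 951
No other subset beats 471.

Open Holm only; minimum total cost 471.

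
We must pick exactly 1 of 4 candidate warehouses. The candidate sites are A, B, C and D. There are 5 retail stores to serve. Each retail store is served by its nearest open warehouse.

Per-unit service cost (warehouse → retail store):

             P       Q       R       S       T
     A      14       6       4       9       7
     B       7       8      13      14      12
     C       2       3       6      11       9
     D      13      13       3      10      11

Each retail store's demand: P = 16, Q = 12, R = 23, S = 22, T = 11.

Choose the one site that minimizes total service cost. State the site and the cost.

Choose C only; total service cost 547.

With exactly 1 open, each retail store uses its cheapest among the chosen.
{C}: P→C 2·16=32, Q→C 3·12=36, R→C 6·23=138, S→C 11·22=242, T→C 9·11=99. Service cost 547.
{A}: service cost 663
{D}: service cost 774
Among all 4 size-1 choices, {C} is lowest.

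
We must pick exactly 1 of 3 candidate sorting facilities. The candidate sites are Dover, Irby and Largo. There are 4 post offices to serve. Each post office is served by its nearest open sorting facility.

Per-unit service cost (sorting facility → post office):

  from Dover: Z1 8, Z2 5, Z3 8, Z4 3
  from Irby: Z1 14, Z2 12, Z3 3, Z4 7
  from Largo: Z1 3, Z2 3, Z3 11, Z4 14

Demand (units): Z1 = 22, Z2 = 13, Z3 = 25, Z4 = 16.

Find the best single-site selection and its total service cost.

Choose Dover only; total service cost 489.

With exactly 1 open, each post office uses its cheapest among the chosen.
{Dover}: Z1→Dover 8·22=176, Z2→Dover 5·13=65, Z3→Dover 8·25=200, Z4→Dover 3·16=48. Service cost 489.
{Largo}: service cost 604
{Irby}: service cost 651
Among all 3 size-1 choices, {Dover} is lowest.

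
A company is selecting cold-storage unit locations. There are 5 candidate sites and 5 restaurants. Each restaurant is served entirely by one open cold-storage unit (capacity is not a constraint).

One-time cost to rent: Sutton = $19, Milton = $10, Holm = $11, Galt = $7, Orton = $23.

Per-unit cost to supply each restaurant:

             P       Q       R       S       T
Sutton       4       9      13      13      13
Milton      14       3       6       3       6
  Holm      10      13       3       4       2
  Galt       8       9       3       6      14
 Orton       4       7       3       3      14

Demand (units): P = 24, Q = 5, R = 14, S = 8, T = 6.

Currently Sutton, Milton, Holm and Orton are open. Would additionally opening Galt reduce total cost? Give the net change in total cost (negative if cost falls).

Current service cost with {Sutton, Milton, Holm, Orton}: 189.
Adding Galt: each restaurant re-picks its cheapest; new service cost 189, saving 0.
Extra fixed cost: 7. Net change = 7 − 0 = 7.
(Totals: 252 → 259.)

No — net change +7 (cost rises by 7).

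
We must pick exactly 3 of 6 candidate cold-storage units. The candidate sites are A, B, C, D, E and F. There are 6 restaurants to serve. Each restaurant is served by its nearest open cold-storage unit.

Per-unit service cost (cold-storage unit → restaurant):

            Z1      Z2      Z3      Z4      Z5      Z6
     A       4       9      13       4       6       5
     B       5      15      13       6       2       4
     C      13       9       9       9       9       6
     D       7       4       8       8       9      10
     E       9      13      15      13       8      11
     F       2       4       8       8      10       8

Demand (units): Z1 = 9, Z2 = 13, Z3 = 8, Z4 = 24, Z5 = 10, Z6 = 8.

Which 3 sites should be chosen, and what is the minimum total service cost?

With exactly 3 open, each restaurant uses its cheapest among the chosen.
{A, B, F}: Z1→F 2·9=18, Z2→F 4·13=52, Z3→F 8·8=64, Z4→A 4·24=96, Z5→B 2·10=20, Z6→B 4·8=32. Service cost 282.
{A, B, D}: service cost 300
{A, C, F}: service cost 330
Among all 20 size-3 choices, {A, B, F} is lowest.

Choose A, B and F; total service cost 282.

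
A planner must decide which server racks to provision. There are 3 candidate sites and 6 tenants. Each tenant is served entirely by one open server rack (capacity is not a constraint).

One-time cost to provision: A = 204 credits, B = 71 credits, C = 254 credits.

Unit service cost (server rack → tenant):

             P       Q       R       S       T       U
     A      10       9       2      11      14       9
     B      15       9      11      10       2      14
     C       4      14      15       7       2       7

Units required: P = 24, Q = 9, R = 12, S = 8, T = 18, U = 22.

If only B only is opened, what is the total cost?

Total cost: 1068

Each tenant is assigned to its cheapest site among the open ones.
{B}: P→B 15·24=360, Q→B 9·9=81, R→B 11·12=132, S→B 10·8=80, T→B 2·18=36, U→B 14·22=308. Service 997; fixed 71; total 1068.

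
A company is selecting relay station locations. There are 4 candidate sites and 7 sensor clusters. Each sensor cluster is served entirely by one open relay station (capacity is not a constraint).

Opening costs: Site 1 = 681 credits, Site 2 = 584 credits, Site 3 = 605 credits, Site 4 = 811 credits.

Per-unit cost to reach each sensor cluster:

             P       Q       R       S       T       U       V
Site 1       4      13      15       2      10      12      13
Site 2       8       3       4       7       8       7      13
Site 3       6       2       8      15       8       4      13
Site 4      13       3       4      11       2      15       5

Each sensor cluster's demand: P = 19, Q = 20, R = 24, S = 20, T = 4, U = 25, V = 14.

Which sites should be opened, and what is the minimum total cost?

Open Site 2 only; minimum total cost 1421.

For any fixed open set, each sensor cluster goes to its cheapest open site; total = fixed + service.
{Site 2}: P→Site 2 8·19=152, Q→Site 2 3·20=60, R→Site 2 4·24=96, S→Site 2 7·20=140, T→Site 2 8·4=32, U→Site 2 7·25=175, V→Site 2 13·14=182. Service 837; fixed 584; total 1421.
{Site 3}: P→Site 3 6·19=114, Q→Site 3 2·20=40, R→Site 3 8·24=192, S→Site 3 15·20=300, T→Site 3 8·4=32, U→Site 3 4·25=100, V→Site 3 13·14=182. Service 960; fixed 605; total 1565.
{Site 4}: service 1076 + fixed 811 = 1887
{Site 1, Site 2, Site 3, Site 4}: service 430 + fixed 2681 = 3111
No other subset beats 1421.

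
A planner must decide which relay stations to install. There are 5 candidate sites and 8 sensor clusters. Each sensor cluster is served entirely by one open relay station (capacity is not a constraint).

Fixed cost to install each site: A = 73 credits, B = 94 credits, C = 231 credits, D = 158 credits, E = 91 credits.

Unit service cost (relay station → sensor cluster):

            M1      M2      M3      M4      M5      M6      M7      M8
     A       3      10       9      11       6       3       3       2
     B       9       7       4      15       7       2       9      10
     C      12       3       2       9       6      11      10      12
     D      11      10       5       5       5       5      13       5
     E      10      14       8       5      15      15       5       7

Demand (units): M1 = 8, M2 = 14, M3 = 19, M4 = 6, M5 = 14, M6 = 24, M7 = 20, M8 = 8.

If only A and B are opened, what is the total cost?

Each sensor cluster is assigned to its cheapest site among the open ones.
{A, B}: M1→A 3·8=24, M2→B 7·14=98, M3→B 4·19=76, M4→A 11·6=66, M5→A 6·14=84, M6→B 2·24=48, M7→A 3·20=60, M8→A 2·8=16. Service 472; fixed 167; total 639.

Total cost: 639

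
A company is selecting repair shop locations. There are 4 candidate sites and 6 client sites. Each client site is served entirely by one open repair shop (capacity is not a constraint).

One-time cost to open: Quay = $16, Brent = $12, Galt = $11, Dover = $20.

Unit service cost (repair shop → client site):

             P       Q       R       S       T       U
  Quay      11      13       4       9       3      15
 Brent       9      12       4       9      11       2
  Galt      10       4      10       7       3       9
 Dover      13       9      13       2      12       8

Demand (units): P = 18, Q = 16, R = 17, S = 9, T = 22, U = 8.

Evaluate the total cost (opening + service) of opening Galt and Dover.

Each client site is assigned to its cheapest site among the open ones.
{Galt, Dover}: P→Galt 10·18=180, Q→Galt 4·16=64, R→Galt 10·17=170, S→Dover 2·9=18, T→Galt 3·22=66, U→Dover 8·8=64. Service 562; fixed 31; total 593.

Total cost: 593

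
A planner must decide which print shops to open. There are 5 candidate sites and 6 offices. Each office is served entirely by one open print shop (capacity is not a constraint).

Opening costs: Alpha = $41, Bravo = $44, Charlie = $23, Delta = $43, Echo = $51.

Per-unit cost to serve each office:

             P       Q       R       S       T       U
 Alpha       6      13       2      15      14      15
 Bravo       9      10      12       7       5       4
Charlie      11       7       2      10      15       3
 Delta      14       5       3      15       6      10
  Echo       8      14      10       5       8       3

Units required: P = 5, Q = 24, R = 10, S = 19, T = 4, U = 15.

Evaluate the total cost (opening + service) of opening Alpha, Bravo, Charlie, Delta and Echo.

Total cost: 532

Each office is assigned to its cheapest site among the open ones.
{Alpha, Bravo, Charlie, Delta, Echo}: P→Alpha 6·5=30, Q→Delta 5·24=120, R→Alpha 2·10=20, S→Echo 5·19=95, T→Bravo 5·4=20, U→Charlie 3·15=45. Service 330; fixed 202; total 532.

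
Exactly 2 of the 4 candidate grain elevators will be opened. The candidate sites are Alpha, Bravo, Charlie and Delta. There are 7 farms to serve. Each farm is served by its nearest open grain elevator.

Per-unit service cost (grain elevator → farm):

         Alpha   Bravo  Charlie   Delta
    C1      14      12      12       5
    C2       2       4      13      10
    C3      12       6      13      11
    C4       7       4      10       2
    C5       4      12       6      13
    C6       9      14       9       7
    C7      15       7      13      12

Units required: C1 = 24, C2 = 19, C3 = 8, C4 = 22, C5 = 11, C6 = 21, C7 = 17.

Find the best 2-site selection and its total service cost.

Choose Alpha and Delta; total service cost 685.

With exactly 2 open, each farm uses its cheapest among the chosen.
{Alpha, Delta}: C1→Delta 5·24=120, C2→Alpha 2·19=38, C3→Delta 11·8=88, C4→Delta 2·22=44, C5→Alpha 4·11=44, C6→Delta 7·21=147, C7→Delta 12·17=204. Service cost 685.
{Bravo, Delta}: service cost 686
{Alpha, Bravo}: service cost 814
Among all 6 size-2 choices, {Alpha, Delta} is lowest.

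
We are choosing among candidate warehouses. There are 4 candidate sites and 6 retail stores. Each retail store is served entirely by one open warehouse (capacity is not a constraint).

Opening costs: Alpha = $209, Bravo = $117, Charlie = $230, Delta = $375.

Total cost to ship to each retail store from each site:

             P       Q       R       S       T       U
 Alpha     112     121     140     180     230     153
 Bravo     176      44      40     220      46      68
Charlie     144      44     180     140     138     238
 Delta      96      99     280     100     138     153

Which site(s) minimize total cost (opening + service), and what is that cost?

Open Bravo only; minimum total cost 711.

For any fixed open set, each retail store goes to its cheapest open site; total = fixed + service.
{Bravo}: P→Bravo 176, Q→Bravo 44, R→Bravo 40, S→Bravo 220, T→Bravo 46, U→Bravo 68. Service 594; fixed 117; total 711.
{Alpha, Bravo}: service 490 + fixed 326 = 816
{Bravo, Charlie}: P→Charlie 144, Q→Bravo 44, R→Bravo 40, S→Charlie 140, T→Bravo 46, U→Bravo 68. Service 482; fixed 347; total 829.
{Alpha, Bravo, Charlie, Delta}: P→Delta 96, Q→Bravo 44, R→Bravo 40, S→Delta 100, T→Bravo 46, U→Bravo 68. Service 394; fixed 931; total 1325.
No other subset beats 711.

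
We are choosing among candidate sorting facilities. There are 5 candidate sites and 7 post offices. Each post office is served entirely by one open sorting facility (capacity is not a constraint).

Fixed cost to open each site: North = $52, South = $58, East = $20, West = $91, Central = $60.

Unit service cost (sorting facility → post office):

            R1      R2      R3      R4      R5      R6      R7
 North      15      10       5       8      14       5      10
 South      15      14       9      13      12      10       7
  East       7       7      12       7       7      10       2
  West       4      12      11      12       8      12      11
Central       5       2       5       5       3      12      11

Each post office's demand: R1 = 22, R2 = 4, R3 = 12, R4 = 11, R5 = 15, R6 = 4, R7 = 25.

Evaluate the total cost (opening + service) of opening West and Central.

Total cost: 730

Each post office is assigned to its cheapest site among the open ones.
{West, Central}: R1→West 4·22=88, R2→Central 2·4=8, R3→Central 5·12=60, R4→Central 5·11=55, R5→Central 3·15=45, R6→West 12·4=48, R7→West 11·25=275. Service 579; fixed 151; total 730.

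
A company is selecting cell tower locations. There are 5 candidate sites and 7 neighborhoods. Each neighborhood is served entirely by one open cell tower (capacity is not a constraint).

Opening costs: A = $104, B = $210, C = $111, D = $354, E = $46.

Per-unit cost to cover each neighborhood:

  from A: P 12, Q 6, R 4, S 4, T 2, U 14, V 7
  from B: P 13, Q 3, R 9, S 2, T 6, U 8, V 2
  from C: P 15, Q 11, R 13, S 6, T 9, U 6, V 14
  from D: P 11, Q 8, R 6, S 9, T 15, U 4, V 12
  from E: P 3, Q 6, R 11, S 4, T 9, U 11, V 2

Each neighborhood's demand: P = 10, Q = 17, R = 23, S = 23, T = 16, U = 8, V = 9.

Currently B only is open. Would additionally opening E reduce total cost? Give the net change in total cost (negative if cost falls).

Yes — net change −54 (cost falls by 54).

Current service cost with {B}: 612.
Adding E: each neighborhood re-picks its cheapest; new service cost 512, saving 100.
Extra fixed cost: 46. Net change = 46 − 100 = -54.
(Totals: 822 → 768.)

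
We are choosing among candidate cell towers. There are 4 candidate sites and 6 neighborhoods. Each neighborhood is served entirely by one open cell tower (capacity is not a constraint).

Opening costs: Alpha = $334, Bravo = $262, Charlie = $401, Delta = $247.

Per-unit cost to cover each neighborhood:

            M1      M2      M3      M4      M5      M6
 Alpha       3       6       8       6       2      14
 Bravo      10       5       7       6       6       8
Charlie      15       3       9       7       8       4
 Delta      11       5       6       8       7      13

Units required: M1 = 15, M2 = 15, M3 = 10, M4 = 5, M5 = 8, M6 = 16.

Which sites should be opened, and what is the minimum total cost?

For any fixed open set, each neighborhood goes to its cheapest open site; total = fixed + service.
{Bravo}: M1→Bravo 10·15=150, M2→Bravo 5·15=75, M3→Bravo 7·10=70, M4→Bravo 6·5=30, M5→Bravo 6·8=48, M6→Bravo 8·16=128. Service 501; fixed 262; total 763.
{Alpha}: M1→Alpha 3·15=45, M2→Alpha 6·15=90, M3→Alpha 8·10=80, M4→Alpha 6·5=30, M5→Alpha 2·8=16, M6→Alpha 14·16=224. Service 485; fixed 334; total 819.
{Delta}: M1→Delta 11·15=165, M2→Delta 5·15=75, M3→Delta 6·10=60, M4→Delta 8·5=40, M5→Delta 7·8=56, M6→Delta 13·16=208. Service 604; fixed 247; total 851.
{Alpha, Bravo, Charlie, Delta}: service 260 + fixed 1244 = 1504
(All 15 nonempty subsets were checked; Bravo only is lowest.)

Open Bravo only; minimum total cost 763.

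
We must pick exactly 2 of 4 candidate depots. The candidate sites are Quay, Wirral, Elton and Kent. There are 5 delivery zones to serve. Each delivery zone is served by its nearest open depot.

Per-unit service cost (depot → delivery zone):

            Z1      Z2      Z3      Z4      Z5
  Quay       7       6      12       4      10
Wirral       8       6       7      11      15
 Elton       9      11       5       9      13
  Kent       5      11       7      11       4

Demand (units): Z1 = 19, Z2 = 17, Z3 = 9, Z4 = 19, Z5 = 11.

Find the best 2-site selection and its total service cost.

Choose Quay and Kent; total service cost 380.

With exactly 2 open, each delivery zone uses its cheapest among the chosen.
{Quay, Kent}: Z1→Kent 5·19=95, Z2→Quay 6·17=102, Z3→Kent 7·9=63, Z4→Quay 4·19=76, Z5→Kent 4·11=44. Service cost 380.
{Quay, Elton}: service cost 466
{Quay, Wirral}: service cost 484
Among all 6 size-2 choices, {Quay, Kent} is lowest.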